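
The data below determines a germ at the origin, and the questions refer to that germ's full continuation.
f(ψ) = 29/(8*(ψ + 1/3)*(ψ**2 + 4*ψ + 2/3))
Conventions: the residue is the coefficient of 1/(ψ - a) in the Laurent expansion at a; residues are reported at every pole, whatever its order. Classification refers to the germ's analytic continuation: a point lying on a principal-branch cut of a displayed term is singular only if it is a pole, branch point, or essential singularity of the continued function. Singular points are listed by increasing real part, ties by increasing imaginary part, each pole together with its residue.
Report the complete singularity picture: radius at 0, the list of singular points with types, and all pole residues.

Denominator factor (ψ**2 + 4*ψ + 2/3): discriminant 40/3, real irrational roots -2 + (1/3)*sqrt(30) and -2 - (1/3)*sqrt(30); poles of order 1, moduli 2 - (1/3)*sqrt(30) and 2 + (1/3)*sqrt(30).
Denominator factor (ψ + 1/3): pole of order 1 at -1/3, modulus 1/3.
The radius of convergence is the smallest modulus among the singular points: 2 - (1/3)*sqrt(30).
The factor ψ**2 + 4*ψ + 2/3 splits as (ψ - a)(ψ - a') with a = -2 - (1/3)*sqrt(30), a' = -2 + (1/3)*sqrt(30). At the order-1 pole a set g(ψ) = (ψ - a)*f(ψ) = [29/(8*(ψ + 1/3))] / (ψ - a').
Simple pole: residue = g(a) at a = -2 - (1/3)*sqrt(30), which is 261/80 - (87/160)*sqrt(30).
At the order-1 pole -1/3 set g(ψ) = (ψ - (-1/3))*f(ψ) = 29/(8*(ψ**2 + 4*ψ + 2/3)).
Simple pole: residue = g(a) at a = -1/3, which is -261/40.
The factor ψ**2 + 4*ψ + 2/3 splits as (ψ - a)(ψ - a') with a = -2 + (1/3)*sqrt(30), a' = -2 - (1/3)*sqrt(30). At the order-1 pole a set g(ψ) = (ψ - a)*f(ψ) = [29/(8*(ψ + 1/3))] / (ψ - a').
Simple pole: residue = g(a) at a = -2 + (1/3)*sqrt(30), which is 261/80 + (87/160)*sqrt(30).
List the singular points by increasing real part (a conjugate pair: the negative imaginary part first).

Radius of convergence at 0: 2 - (1/3)*sqrt(30).
At -2 - (1/3)*sqrt(30): a pole of order 1; residue 261/80 - (87/160)*sqrt(30).
At -1/3: a pole of order 1; residue -261/40.
At -2 + (1/3)*sqrt(30): a pole of order 1; residue 261/80 + (87/160)*sqrt(30).


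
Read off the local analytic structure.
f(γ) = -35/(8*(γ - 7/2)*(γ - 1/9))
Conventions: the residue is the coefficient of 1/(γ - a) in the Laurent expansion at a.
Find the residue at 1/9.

The residue is 315/244.

At the order-1 pole 1/9 set g(γ) = (γ - (1/9))*f(γ) = -35/(8*(γ - 7/2)).
Simple pole: residue = g(a) at a = 1/9, which is 315/244.


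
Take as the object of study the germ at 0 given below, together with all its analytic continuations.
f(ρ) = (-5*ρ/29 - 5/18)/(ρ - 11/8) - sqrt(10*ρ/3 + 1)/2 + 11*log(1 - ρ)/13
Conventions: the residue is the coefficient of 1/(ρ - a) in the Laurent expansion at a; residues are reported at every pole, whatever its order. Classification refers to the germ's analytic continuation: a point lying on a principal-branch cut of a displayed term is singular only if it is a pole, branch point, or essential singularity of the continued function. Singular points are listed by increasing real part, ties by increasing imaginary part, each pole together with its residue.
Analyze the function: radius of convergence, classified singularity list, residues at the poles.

Denominator factor (ρ - 11/8): pole of order 1 at 11/8, modulus 11/8.
Branch term (11/13)*log(1 - ρ/(1)): its argument vanishes at ρ = 1, a logarithmic branch point, modulus 1.
Branch term (-1/2)*sqrt(1 - ρ/(-3/10)): its argument vanishes at ρ = -3/10, a square-root branch point, modulus 3/10.
The radius of convergence is the smallest modulus among the singular points: 3/10.
The branch terms are analytic at 11/8 and contribute nothing to the residue; only the rational part matters.
At the order-1 pole 11/8 set g(ρ) = (ρ - (11/8))*(rational part) = -5*ρ/29 - 5/18.
Simple pole: residue = g(a) at a = 11/8, which is -1075/2088.
List the singular points by increasing real part (a conjugate pair: the negative imaginary part first).

Radius of convergence at 0: 3/10.
At -3/10: an algebraic (square-root) branch point.
At 1: a logarithmic branch point.
At 11/8: a pole of order 1; residue -1075/2088.


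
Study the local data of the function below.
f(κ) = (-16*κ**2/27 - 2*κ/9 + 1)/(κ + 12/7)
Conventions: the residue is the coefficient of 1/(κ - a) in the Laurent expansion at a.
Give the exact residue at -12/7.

The residue is -53/147.

At the order-1 pole -12/7 set g(κ) = (κ - (-12/7))*f(κ) = -16*κ**2/27 - 2*κ/9 + 1.
Simple pole: residue = g(a) at a = -12/7, which is -53/147.


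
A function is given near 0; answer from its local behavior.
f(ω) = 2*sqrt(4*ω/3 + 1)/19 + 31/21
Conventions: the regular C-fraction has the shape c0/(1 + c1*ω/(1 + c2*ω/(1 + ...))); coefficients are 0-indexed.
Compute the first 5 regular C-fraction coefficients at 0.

Taylor coefficients (expand at 0): a_0 = 631/399, a_1 = 4/57, a_2 = -4/171, a_3 = 8/513, a_4 = -20/1539.
c0 = a_0 = 631/399. Peel one level at a time: if S = 1 + c*ω/S' with S'(0) = 1, then c is the ω-coefficient of S and S' = c*ω/(S - 1).
S_1 = c0/f = 1 + (-28/631)*ω + (20020/1194483)*ω^2 + ...; c1 = -28/631.
S_2 = c1*ω/(S_1 - 1) = 1 + (715/1893)*ω + (-1/9)*ω^2 + ...; c2 = 715/1893.
S_3 = c2*ω/(S_2 - 1) = 1 + (631/2145)*ω + (-504169/4601025)*ω^2 + ...; c3 = 631/2145.
S_4 = c3*ω/(S_3 - 1) = 1 + (799/2145)*ω + ...; c4 = 799/2145.

The regular C-fraction coefficients are [631/399, -28/631, 715/1893, 631/2145, 799/2145].


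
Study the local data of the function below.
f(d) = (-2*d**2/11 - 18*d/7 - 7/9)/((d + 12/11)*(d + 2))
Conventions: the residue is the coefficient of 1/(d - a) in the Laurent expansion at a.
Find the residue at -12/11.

The residue is 151861/76230.

At the order-1 pole -12/11 set g(d) = (d - (-12/11))*f(d) = (-2*d**2/11 - 18*d/7 - 7/9)/(d + 2).
Simple pole: residue = g(a) at a = -12/11, which is 151861/76230.


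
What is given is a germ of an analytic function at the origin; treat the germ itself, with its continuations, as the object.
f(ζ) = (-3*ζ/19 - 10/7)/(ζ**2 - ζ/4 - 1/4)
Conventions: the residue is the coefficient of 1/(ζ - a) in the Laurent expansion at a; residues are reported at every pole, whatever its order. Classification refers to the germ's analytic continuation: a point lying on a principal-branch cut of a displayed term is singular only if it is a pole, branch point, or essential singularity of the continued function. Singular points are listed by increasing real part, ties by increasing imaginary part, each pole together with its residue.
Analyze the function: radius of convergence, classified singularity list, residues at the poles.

Denominator factor (ζ**2 - ζ/4 - 1/4): discriminant 17/16, real irrational roots 1/8 + (1/8)*sqrt(17) and 1/8 - (1/8)*sqrt(17); poles of order 1, moduli 1/8 + (1/8)*sqrt(17) and -1/8 + (1/8)*sqrt(17).
The radius of convergence is the smallest modulus among the singular points: -1/8 + (1/8)*sqrt(17).
The factor ζ**2 - ζ/4 - 1/4 splits as (ζ - a)(ζ - a') with a = 1/8 - (1/8)*sqrt(17), a' = 1/8 + (1/8)*sqrt(17). At the order-1 pole a set g(ζ) = (ζ - a)*f(ζ) = [-3*ζ/19 - 10/7] / (ζ - a').
Simple pole: residue = g(a) at a = 1/8 - (1/8)*sqrt(17), which is -3/38 + (1541/4522)*sqrt(17).
The factor ζ**2 - ζ/4 - 1/4 splits as (ζ - a)(ζ - a') with a = 1/8 + (1/8)*sqrt(17), a' = 1/8 - (1/8)*sqrt(17). At the order-1 pole a set g(ζ) = (ζ - a)*f(ζ) = [-3*ζ/19 - 10/7] / (ζ - a').
Simple pole: residue = g(a) at a = 1/8 + (1/8)*sqrt(17), which is -3/38 - (1541/4522)*sqrt(17).
List the singular points by increasing real part (a conjugate pair: the negative imaginary part first).

Radius of convergence at 0: -1/8 + (1/8)*sqrt(17).
At 1/8 - (1/8)*sqrt(17): a pole of order 1; residue -3/38 + (1541/4522)*sqrt(17).
At 1/8 + (1/8)*sqrt(17): a pole of order 1; residue -3/38 - (1541/4522)*sqrt(17).


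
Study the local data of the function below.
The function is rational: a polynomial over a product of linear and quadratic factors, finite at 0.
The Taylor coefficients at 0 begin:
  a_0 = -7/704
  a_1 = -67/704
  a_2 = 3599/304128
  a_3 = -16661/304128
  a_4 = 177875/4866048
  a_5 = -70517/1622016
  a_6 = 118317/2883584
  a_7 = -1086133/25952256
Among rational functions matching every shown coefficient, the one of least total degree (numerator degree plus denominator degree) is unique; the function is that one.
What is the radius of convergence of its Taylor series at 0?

No rational of total degree below 6 reproduces all 8 coefficients; solving the [2/4] Pade equations on them gives f(ζ) = (11*ζ**2/27 + 25*ζ/4 + 7/11)/((ζ - 4)**3*(ζ + 1)), whose expansion matches every shown term.
Denominator factor (ζ - 4)^3: pole of order 3 at 4, modulus 4.
Denominator factor (ζ + 1): pole of order 1 at -1, modulus 1.
The radius of convergence is the smallest modulus among the singular points: 1.

The radius of convergence is 1.


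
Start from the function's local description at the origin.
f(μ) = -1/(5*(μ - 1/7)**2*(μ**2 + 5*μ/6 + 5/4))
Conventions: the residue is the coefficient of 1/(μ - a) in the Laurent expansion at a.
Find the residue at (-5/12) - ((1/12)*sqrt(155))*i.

The factor μ**2 + 5*μ/6 + 5/4 splits as (μ - a)(μ - a') with a = (-5/12) - ((1/12)*sqrt(155))*i, a' = (-5/12) + ((1/12)*sqrt(155))*i. At the order-1 pole a set g(μ) = (μ - a)*f(μ) = [-1/(5*(μ - 1/7)**2)] / (μ - a').
Simple pole: residue = g(a) at a = (-5/12) - ((1/12)*sqrt(155))*i, which is (-193452/3337445) + ((1583484/517303975)*sqrt(155))*i.

The residue is (-193452/3337445) + ((1583484/517303975)*sqrt(155))*i.


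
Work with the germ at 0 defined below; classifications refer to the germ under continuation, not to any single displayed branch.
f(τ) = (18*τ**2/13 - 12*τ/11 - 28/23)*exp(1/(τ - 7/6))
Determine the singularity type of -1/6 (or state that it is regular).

The point is a regular point.

There is no denominator, hence no pole anywhere.
The essential point of exp(1/(τ - (7/6))) is 7/6, not -1/6.
So the germ continues analytically to -1/6.


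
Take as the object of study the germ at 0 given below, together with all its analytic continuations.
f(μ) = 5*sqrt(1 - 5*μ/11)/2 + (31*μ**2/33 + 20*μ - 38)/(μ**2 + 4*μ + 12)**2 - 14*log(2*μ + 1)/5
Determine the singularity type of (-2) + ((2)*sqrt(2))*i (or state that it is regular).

The point is a pole of order 2.

The denominator factor μ**2 + 4*μ + 12 vanishes at (-2) + ((2)*sqrt(2))*i and appears to the power 2; the numerator there equals (-2698/33) + ((1072/33)*sqrt(2))*i, nonzero, and no other factor vanishes.
The branch terms are analytic at this point.
Hence a pole whose order is the multiplicity, 2.


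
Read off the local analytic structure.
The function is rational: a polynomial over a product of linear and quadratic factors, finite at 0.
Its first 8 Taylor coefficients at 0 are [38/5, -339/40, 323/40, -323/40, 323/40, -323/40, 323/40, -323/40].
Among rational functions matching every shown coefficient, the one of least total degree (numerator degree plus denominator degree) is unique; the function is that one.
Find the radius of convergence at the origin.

The radius of convergence is 1.

No rational of total degree below 3 reproduces all 8 coefficients; solving the [2/1] Pade equations on them gives f(γ) = (-2*γ**2/5 - 7*γ/8 + 38/5)/(γ + 1), whose expansion matches every shown term.
Denominator factor (γ + 1): pole of order 1 at -1, modulus 1.
The radius of convergence is the smallest modulus among the singular points: 1.


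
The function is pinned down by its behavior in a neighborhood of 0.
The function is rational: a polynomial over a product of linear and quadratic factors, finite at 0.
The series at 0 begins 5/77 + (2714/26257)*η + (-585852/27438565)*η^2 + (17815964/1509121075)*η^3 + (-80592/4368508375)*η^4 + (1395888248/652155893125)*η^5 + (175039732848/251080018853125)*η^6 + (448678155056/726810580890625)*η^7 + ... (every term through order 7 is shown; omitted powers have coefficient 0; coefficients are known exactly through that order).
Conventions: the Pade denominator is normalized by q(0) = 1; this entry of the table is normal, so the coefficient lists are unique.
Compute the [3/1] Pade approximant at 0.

Taylor coefficients needed (read off): a_0 = 5/77, a_1 = 2714/26257, a_2 = -585852/27438565, a_3 = 17815964/1509121075, a_4 = -80592/4368508375.
Write the denominator as Q(η) = 1 + q1*η. Requiring Q*f - P = O(η^5) with deg P <= 3 kills the coefficients of η^4..η^4 in Q*f:
  η^4: a_4 + q1*a_3 = 0, i.e. -80592/4368508375 + (17815964/1509121075)*q1 = 0.
Solving this linear system: q1 = 382812/244969505.
The numerator is Q*f truncated at degree 3: P0 = a_0 = 5/77; P1 = a_1 + q1*a_0 = 1099999886/10631676517; P2 = a_2 + q1*a_1 = -4280395788/202001853823; P3 = a_3 + q1*a_2 = 2377997660/202001853823.

The Pade approximant has numerator coefficients [5/77, 1099999886/10631676517, -4280395788/202001853823, 2377997660/202001853823]; denominator coefficients [1, 382812/244969505].


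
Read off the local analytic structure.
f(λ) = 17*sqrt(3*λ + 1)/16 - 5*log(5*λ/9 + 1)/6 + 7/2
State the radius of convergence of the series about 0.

The radius of convergence is 1/3.

Branch term (-5/6)*log(1 - λ/(-9/5)): its argument vanishes at λ = -9/5, a logarithmic branch point, modulus 9/5.
Branch term (17/16)*sqrt(1 - λ/(-1/3)): its argument vanishes at λ = -1/3, a square-root branch point, modulus 1/3.
The radius of convergence is the smallest modulus among the singular points: 1/3.


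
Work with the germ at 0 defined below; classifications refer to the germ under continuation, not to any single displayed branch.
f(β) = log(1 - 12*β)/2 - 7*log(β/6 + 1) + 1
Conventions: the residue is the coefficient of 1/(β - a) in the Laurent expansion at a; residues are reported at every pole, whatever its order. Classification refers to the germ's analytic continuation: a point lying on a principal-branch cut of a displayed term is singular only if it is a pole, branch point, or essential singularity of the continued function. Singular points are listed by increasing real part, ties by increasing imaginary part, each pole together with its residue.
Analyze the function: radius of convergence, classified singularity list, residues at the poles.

Radius of convergence at 0: 1/12.
At -6: a logarithmic branch point.
At 1/12: a logarithmic branch point.

Branch term (1/2)*log(1 - β/(1/12)): its argument vanishes at β = 1/12, a logarithmic branch point, modulus 1/12.
Branch term (-7)*log(1 - β/(-6)): its argument vanishes at β = -6, a logarithmic branch point, modulus 6.
The radius of convergence is the smallest modulus among the singular points: 1/12.
List the singular points by increasing real part (a conjugate pair: the negative imaginary part first).


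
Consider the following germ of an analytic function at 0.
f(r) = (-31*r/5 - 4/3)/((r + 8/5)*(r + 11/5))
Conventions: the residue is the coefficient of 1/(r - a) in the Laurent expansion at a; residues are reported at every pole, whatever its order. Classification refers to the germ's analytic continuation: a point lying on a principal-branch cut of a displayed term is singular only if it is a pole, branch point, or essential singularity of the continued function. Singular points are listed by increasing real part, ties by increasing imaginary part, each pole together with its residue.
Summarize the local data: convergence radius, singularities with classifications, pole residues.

Denominator factor (r + 11/5): pole of order 1 at -11/5, modulus 11/5.
Denominator factor (r + 8/5): pole of order 1 at -8/5, modulus 8/5.
The radius of convergence is the smallest modulus among the singular points: 8/5.
At the order-1 pole -11/5 set g(r) = (r - (-11/5))*f(r) = (-31*r/5 - 4/3)/(r + 8/5).
Simple pole: residue = g(a) at a = -11/5, which is -923/45.
At the order-1 pole -8/5 set g(r) = (r - (-8/5))*f(r) = (-31*r/5 - 4/3)/(r + 11/5).
Simple pole: residue = g(a) at a = -8/5, which is 644/45.
List the singular points by increasing real part (a conjugate pair: the negative imaginary part first).

Radius of convergence at 0: 8/5.
At -11/5: a pole of order 1; residue -923/45.
At -8/5: a pole of order 1; residue 644/45.


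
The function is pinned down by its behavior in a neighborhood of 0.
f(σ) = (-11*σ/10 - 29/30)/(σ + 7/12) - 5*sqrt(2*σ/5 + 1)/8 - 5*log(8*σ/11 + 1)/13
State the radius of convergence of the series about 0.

Denominator factor (σ + 7/12): pole of order 1 at -7/12, modulus 7/12.
Branch term (-5/13)*log(1 - σ/(-11/8)): its argument vanishes at σ = -11/8, a logarithmic branch point, modulus 11/8.
Branch term (-5/8)*sqrt(1 - σ/(-5/2)): its argument vanishes at σ = -5/2, a square-root branch point, modulus 5/2.
The radius of convergence is the smallest modulus among the singular points: 7/12.

The radius of convergence is 7/12.


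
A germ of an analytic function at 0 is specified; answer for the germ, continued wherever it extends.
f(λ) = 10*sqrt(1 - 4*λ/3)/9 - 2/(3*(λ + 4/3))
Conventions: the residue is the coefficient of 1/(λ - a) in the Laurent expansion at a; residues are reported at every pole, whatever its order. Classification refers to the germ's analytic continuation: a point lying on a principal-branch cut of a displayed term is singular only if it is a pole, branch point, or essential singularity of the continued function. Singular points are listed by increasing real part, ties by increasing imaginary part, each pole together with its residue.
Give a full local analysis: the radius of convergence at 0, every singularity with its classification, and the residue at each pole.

Radius of convergence at 0: 3/4.
At -4/3: a pole of order 1; residue -2/3.
At 3/4: an algebraic (square-root) branch point.

Denominator factor (λ + 4/3): pole of order 1 at -4/3, modulus 4/3.
Branch term (10/9)*sqrt(1 - λ/(3/4)): its argument vanishes at λ = 3/4, a square-root branch point, modulus 3/4.
The radius of convergence is the smallest modulus among the singular points: 3/4.
The branch term is analytic at -4/3 and contributes nothing to the residue; only the rational part matters.
At the order-1 pole -4/3 set g(λ) = (λ - (-4/3))*(rational part) = -2/3.
Simple pole: residue = g(a) at a = -4/3, which is -2/3.
List the singular points by increasing real part (a conjugate pair: the negative imaginary part first).


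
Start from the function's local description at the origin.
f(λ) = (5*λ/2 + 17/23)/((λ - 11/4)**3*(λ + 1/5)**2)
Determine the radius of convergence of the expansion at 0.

The radius of convergence is 1/5.

Denominator factor (λ - 11/4)^3: pole of order 3 at 11/4, modulus 11/4.
Denominator factor (λ + 1/5)^2: pole of order 2 at -1/5, modulus 1/5.
The radius of convergence is the smallest modulus among the singular points: 1/5.


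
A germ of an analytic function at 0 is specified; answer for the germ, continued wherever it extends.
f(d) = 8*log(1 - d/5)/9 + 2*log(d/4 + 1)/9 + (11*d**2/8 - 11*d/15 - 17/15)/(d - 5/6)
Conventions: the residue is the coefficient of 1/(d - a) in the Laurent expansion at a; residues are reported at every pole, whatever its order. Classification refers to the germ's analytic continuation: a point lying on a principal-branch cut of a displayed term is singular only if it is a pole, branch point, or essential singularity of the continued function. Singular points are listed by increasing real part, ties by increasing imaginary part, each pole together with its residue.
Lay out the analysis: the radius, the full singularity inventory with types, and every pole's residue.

Radius of convergence at 0: 5/6.
At -4: a logarithmic branch point.
At 5/6: a pole of order 1; residue -379/480.
At 5: a logarithmic branch point.

Denominator factor (d - 5/6): pole of order 1 at 5/6, modulus 5/6.
Branch term (2/9)*log(1 - d/(-4)): its argument vanishes at d = -4, a logarithmic branch point, modulus 4.
Branch term (8/9)*log(1 - d/(5)): its argument vanishes at d = 5, a logarithmic branch point, modulus 5.
The radius of convergence is the smallest modulus among the singular points: 5/6.
The branch terms are analytic at 5/6 and contribute nothing to the residue; only the rational part matters.
At the order-1 pole 5/6 set g(d) = (d - (5/6))*(rational part) = 11*d**2/8 - 11*d/15 - 17/15.
Simple pole: residue = g(a) at a = 5/6, which is -379/480.
List the singular points by increasing real part (a conjugate pair: the negative imaginary part first).


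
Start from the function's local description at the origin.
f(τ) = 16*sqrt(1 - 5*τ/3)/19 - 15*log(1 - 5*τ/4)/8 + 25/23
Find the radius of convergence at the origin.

Branch term (-15/8)*log(1 - τ/(4/5)): its argument vanishes at τ = 4/5, a logarithmic branch point, modulus 4/5.
Branch term (16/19)*sqrt(1 - τ/(3/5)): its argument vanishes at τ = 3/5, a square-root branch point, modulus 3/5.
The radius of convergence is the smallest modulus among the singular points: 3/5.

The radius of convergence is 3/5.


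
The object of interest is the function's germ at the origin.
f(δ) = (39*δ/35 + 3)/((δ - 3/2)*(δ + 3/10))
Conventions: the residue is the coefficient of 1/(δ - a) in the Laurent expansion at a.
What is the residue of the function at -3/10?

The residue is -311/210.

At the order-1 pole -3/10 set g(δ) = (δ - (-3/10))*f(δ) = (39*δ/35 + 3)/(δ - 3/2).
Simple pole: residue = g(a) at a = -3/10, which is -311/210.


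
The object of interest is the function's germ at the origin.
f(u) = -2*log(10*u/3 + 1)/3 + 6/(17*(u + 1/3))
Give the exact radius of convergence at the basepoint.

The radius of convergence is 3/10.

Denominator factor (u + 1/3): pole of order 1 at -1/3, modulus 1/3.
Branch term (-2/3)*log(1 - u/(-3/10)): its argument vanishes at u = -3/10, a logarithmic branch point, modulus 3/10.
The radius of convergence is the smallest modulus among the singular points: 3/10.


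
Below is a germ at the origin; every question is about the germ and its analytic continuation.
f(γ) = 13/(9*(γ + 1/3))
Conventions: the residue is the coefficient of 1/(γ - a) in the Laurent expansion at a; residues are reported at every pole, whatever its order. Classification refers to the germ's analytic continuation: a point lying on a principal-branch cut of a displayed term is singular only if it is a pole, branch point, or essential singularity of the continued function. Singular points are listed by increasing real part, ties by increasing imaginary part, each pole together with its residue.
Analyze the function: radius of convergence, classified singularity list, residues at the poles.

Denominator factor (γ + 1/3): pole of order 1 at -1/3, modulus 1/3.
The radius of convergence is the smallest modulus among the singular points: 1/3.
At the order-1 pole -1/3 set g(γ) = (γ - (-1/3))*f(γ) = 13/9.
Simple pole: residue = g(a) at a = -1/3, which is 13/9.

Radius of convergence at 0: 1/3.
At -1/3: a pole of order 1; residue 13/9.


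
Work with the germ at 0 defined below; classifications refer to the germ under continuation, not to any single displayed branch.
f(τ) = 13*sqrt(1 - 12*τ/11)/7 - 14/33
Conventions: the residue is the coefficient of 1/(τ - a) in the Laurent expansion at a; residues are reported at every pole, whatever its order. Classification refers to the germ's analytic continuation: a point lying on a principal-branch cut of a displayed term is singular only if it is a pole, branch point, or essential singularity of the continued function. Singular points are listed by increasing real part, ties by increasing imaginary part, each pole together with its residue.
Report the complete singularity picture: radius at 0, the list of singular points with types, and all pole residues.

Branch term (13/7)*sqrt(1 - τ/(11/12)): its argument vanishes at τ = 11/12, a square-root branch point, modulus 11/12.
The radius of convergence is the smallest modulus among the singular points: 11/12.

Radius of convergence at 0: 11/12.
At 11/12: an algebraic (square-root) branch point.


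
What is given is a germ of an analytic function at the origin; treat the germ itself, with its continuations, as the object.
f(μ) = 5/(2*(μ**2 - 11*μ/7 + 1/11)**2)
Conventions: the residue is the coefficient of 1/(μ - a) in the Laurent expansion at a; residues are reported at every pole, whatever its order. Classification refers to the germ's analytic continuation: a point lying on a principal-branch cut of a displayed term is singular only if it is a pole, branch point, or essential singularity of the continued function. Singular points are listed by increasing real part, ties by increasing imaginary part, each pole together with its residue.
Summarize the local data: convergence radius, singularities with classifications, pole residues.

Denominator factor (μ**2 - 11*μ/7 + 1/11)^2: discriminant 1135/539, real irrational roots 11/14 + (1/154)*sqrt(12485) and 11/14 - (1/154)*sqrt(12485); poles of order 2, moduli 11/14 + (1/154)*sqrt(12485) and 11/14 - (1/154)*sqrt(12485).
The radius of convergence is the smallest modulus among the singular points: 11/14 - (1/154)*sqrt(12485).
The factor μ**2 - 11*μ/7 + 1/11 splits as (μ - a)(μ - a') with a = 11/14 - (1/154)*sqrt(12485), a' = 11/14 + (1/154)*sqrt(12485). At the order-2 pole a set g(μ) = (μ - a)^2*f(μ) = [5/2] / (μ - a')^2.
Order-2 pole: residue = g'(a); g'(11/14 - (1/154)*sqrt(12485)) = (3773/257645)*sqrt(12485), so the residue is (3773/257645)*sqrt(12485).
The factor μ**2 - 11*μ/7 + 1/11 splits as (μ - a)(μ - a') with a = 11/14 + (1/154)*sqrt(12485), a' = 11/14 - (1/154)*sqrt(12485). At the order-2 pole a set g(μ) = (μ - a)^2*f(μ) = [5/2] / (μ - a')^2.
Order-2 pole: residue = g'(a); g'(11/14 + (1/154)*sqrt(12485)) = -(3773/257645)*sqrt(12485), so the residue is -(3773/257645)*sqrt(12485).
List the singular points by increasing real part (a conjugate pair: the negative imaginary part first).

Radius of convergence at 0: 11/14 - (1/154)*sqrt(12485).
At 11/14 - (1/154)*sqrt(12485): a pole of order 2; residue (3773/257645)*sqrt(12485).
At 11/14 + (1/154)*sqrt(12485): a pole of order 2; residue -(3773/257645)*sqrt(12485).


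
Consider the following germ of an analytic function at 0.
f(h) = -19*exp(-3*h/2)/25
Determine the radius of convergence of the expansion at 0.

The radius of convergence is infinite.

The factor exp(-3*h/2) is entire and contributes no finite singular point.
The polynomial part has no poles.
No finite singular points: the Taylor series at 0 converges everywhere.


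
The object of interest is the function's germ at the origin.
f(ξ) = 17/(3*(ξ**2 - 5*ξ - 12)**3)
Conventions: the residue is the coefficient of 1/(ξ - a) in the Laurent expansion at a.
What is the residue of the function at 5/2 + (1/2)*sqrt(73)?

The residue is (34/389017)*sqrt(73).

The factor ξ**2 - 5*ξ - 12 splits as (ξ - a)(ξ - a') with a = 5/2 + (1/2)*sqrt(73), a' = 5/2 - (1/2)*sqrt(73). At the order-3 pole a set g(ξ) = (ξ - a)^3*f(ξ) = [17/3] / (ξ - a')^3.
Order-3 pole: residue = g''(a)/2; g''(5/2 + (1/2)*sqrt(73)) = (68/389017)*sqrt(73), so the residue is (34/389017)*sqrt(73).


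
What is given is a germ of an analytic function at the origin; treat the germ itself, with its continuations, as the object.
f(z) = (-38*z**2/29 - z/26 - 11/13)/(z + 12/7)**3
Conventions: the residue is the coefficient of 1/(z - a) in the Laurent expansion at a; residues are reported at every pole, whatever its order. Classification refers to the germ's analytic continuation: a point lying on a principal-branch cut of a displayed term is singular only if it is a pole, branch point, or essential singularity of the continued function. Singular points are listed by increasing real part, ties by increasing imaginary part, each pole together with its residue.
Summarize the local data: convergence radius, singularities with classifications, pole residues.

Radius of convergence at 0: 12/7.
At -12/7: a pole of order 3; residue -38/29.

Denominator factor (z + 12/7)^3: pole of order 3 at -12/7, modulus 12/7.
The radius of convergence is the smallest modulus among the singular points: 12/7.
At the order-3 pole -12/7 set g(z) = (z - (-12/7))^3*f(z) = -38*z**2/29 - z/26 - 11/13.
Order-3 pole: residue = g''(a)/2; g''(-12/7) = -76/29, so the residue is -38/29.


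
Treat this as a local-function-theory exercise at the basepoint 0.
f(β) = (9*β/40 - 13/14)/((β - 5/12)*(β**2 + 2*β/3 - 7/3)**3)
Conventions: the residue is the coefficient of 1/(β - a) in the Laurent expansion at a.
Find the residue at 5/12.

The residue is 17449344/139317577.

At the order-1 pole 5/12 set g(β) = (β - (5/12))*f(β) = (9*β/40 - 13/14)/(β**2 + 2*β/3 - 7/3)**3.
Simple pole: residue = g(a) at a = 5/12, which is 17449344/139317577.


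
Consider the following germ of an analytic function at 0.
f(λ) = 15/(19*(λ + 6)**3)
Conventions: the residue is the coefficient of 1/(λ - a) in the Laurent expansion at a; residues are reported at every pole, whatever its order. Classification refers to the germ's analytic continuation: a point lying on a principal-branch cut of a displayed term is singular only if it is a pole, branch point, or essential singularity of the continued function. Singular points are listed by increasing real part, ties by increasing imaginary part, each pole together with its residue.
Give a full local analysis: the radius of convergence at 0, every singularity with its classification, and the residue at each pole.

Radius of convergence at 0: 6.
At -6: a pole of order 3; residue 0.

Denominator factor (λ + 6)^3: pole of order 3 at -6, modulus 6.
The radius of convergence is the smallest modulus among the singular points: 6.
At the order-3 pole -6 set g(λ) = (λ - (-6))^3*f(λ) = 15/19.
Order-3 pole: residue = g''(a)/2; g''(-6) = 0, so the residue is 0.


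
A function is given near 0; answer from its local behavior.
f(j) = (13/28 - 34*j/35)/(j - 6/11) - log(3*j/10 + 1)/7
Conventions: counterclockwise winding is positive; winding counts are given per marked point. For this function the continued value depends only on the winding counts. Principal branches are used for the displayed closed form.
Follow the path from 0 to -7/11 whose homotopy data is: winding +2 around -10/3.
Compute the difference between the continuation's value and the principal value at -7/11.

Continued minus principal equals -(4/7)*pi*i.

The rational part is single-valued and drops out of the difference; each branch term changes only by its own monodromy.
(-1/7)*log(1 - j/(-10/3)): each positive loop around -10/3 adds 2*pi*i to the log, so winding +2 contributes (-1/7)*(2)*2*pi*i = -(4/7)*pi*i.
Summing the contributions at j = -7/11 gives -(4/7)*pi*i.


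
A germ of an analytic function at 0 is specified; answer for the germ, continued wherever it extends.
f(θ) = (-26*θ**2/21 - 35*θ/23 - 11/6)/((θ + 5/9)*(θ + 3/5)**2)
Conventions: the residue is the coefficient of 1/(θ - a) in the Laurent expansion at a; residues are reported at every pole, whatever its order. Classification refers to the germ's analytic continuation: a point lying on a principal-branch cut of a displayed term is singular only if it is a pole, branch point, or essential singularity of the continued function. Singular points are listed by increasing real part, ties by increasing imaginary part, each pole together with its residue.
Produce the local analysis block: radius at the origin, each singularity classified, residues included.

Radius of convergence at 0: 5/9.
At -3/5: a pole of order 2; residue 891747/1288.
At -5/9: a pole of order 1; residue -2680025/3864.

Denominator factor (θ + 5/9): pole of order 1 at -5/9, modulus 5/9.
Denominator factor (θ + 3/5)^2: pole of order 2 at -3/5, modulus 3/5.
The radius of convergence is the smallest modulus among the singular points: 5/9.
At the order-2 pole -3/5 set g(θ) = (θ - (-3/5))^2*f(θ) = (-26*θ**2/21 - 35*θ/23 - 11/6)/(θ + 5/9).
Order-2 pole: residue = g'(a); g'(-3/5) = 891747/1288, so the residue is 891747/1288.
At the order-1 pole -5/9 set g(θ) = (θ - (-5/9))*f(θ) = (-26*θ**2/21 - 35*θ/23 - 11/6)/(θ + 3/5)**2.
Simple pole: residue = g(a) at a = -5/9, which is -2680025/3864.
List the singular points by increasing real part (a conjugate pair: the negative imaginary part first).


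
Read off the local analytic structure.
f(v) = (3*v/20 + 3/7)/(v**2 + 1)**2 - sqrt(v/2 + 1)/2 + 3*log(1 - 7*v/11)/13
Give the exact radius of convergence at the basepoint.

Denominator factor (v**2 + 1)^2: discriminant -4, complex-conjugate roots (1)*i and -(1)*i; poles of order 2, moduli 1 and 1.
Branch term (-1/2)*sqrt(1 - v/(-2)): its argument vanishes at v = -2, a square-root branch point, modulus 2.
Branch term (3/13)*log(1 - v/(11/7)): its argument vanishes at v = 11/7, a logarithmic branch point, modulus 11/7.
The radius of convergence is the smallest modulus among the singular points: 1.

The radius of convergence is 1.


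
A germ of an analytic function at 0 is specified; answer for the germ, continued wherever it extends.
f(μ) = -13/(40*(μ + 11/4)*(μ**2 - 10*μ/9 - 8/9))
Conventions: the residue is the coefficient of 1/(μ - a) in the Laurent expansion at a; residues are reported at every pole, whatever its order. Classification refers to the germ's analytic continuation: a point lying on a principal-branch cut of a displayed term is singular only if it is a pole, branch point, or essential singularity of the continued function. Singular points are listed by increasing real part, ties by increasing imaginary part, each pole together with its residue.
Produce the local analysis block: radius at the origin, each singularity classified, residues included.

Radius of convergence at 0: -5/9 + (1/9)*sqrt(97).
At -11/4: a pole of order 1; residue -78/2335.
At 5/9 - (1/9)*sqrt(97): a pole of order 1; residue 39/2335 + (4641/905980)*sqrt(97).
At 5/9 + (1/9)*sqrt(97): a pole of order 1; residue 39/2335 - (4641/905980)*sqrt(97).


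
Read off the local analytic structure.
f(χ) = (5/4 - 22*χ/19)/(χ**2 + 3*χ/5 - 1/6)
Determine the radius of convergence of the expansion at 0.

Denominator factor (χ**2 + 3*χ/5 - 1/6): discriminant 77/75, real irrational roots -3/10 + (1/30)*sqrt(231) and -3/10 - (1/30)*sqrt(231); poles of order 1, moduli -3/10 + (1/30)*sqrt(231) and 3/10 + (1/30)*sqrt(231).
The radius of convergence is the smallest modulus among the singular points: -3/10 + (1/30)*sqrt(231).

The radius of convergence is -3/10 + (1/30)*sqrt(231).


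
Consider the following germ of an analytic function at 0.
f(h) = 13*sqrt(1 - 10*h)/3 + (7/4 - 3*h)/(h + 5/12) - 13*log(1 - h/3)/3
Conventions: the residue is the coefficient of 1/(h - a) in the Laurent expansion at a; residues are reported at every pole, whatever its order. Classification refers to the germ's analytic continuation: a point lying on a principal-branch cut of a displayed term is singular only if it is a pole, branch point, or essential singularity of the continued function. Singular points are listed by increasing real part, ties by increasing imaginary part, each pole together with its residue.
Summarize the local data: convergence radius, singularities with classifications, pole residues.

Denominator factor (h + 5/12): pole of order 1 at -5/12, modulus 5/12.
Branch term (-13/3)*log(1 - h/(3)): its argument vanishes at h = 3, a logarithmic branch point, modulus 3.
Branch term (13/3)*sqrt(1 - h/(1/10)): its argument vanishes at h = 1/10, a square-root branch point, modulus 1/10.
The radius of convergence is the smallest modulus among the singular points: 1/10.
The branch terms are analytic at -5/12 and contribute nothing to the residue; only the rational part matters.
At the order-1 pole -5/12 set g(h) = (h - (-5/12))*(rational part) = 7/4 - 3*h.
Simple pole: residue = g(a) at a = -5/12, which is 3.
List the singular points by increasing real part (a conjugate pair: the negative imaginary part first).

Radius of convergence at 0: 1/10.
At -5/12: a pole of order 1; residue 3.
At 1/10: an algebraic (square-root) branch point.
At 3: a logarithmic branch point.


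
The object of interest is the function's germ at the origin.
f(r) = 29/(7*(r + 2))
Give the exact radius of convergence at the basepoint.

The radius of convergence is 2.

Denominator factor (r + 2): pole of order 1 at -2, modulus 2.
The radius of convergence is the smallest modulus among the singular points: 2.


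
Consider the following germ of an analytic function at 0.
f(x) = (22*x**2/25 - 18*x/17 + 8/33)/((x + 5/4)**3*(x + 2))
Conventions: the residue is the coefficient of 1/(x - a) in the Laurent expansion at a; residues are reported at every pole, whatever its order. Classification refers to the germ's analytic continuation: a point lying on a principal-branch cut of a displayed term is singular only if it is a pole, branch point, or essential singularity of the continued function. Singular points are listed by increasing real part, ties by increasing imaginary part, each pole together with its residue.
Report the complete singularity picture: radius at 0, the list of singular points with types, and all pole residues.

Denominator factor (x + 2): pole of order 1 at -2, modulus 2.
Denominator factor (x + 5/4)^3: pole of order 3 at -5/4, modulus 5/4.
The radius of convergence is the smallest modulus among the singular points: 5/4.
At the order-1 pole -2 set g(x) = (x - (-2))*f(x) = (22*x**2/25 - 18*x/17 + 8/33)/(x + 5/4)**3.
Simple pole: residue = g(a) at a = -2, which is -5277952/378675.
At the order-3 pole -5/4 set g(x) = (x - (-5/4))^3*f(x) = (22*x**2/25 - 18*x/17 + 8/33)/(x + 2).
Order-3 pole: residue = g''(a)/2; g''(-5/4) = 10555904/378675, so the residue is 5277952/378675.
List the singular points by increasing real part (a conjugate pair: the negative imaginary part first).

Radius of convergence at 0: 5/4.
At -2: a pole of order 1; residue -5277952/378675.
At -5/4: a pole of order 3; residue 5277952/378675.


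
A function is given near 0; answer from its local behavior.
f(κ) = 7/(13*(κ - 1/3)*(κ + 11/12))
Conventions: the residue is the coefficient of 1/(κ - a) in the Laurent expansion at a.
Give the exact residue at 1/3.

The residue is 28/65.

At the order-1 pole 1/3 set g(κ) = (κ - (1/3))*f(κ) = 7/(13*(κ + 11/12)).
Simple pole: residue = g(a) at a = 1/3, which is 28/65.


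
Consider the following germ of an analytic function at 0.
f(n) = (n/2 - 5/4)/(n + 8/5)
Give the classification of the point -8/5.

The denominator factor n + 8/5 vanishes at -8/5 and appears to the power 1; the numerator there equals -41/20, nonzero, and no other factor vanishes.
Hence a pole whose order is the multiplicity, 1.

The point is a pole of order 1.


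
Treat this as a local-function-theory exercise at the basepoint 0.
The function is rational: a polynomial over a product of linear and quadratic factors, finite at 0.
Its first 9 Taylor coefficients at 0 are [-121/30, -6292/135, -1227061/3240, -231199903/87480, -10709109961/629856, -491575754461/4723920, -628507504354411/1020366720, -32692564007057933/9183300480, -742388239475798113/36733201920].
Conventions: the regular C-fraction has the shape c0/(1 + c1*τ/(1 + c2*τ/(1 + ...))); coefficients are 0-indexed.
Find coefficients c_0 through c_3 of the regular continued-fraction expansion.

The regular C-fraction coefficients are [-121/30, -104/9, 12841/3744, -130689841/48076704].

Taylor coefficients (read off): a_0 = -121/30, a_1 = -6292/135, a_2 = -1227061/3240, a_3 = -231199903/87480.
c0 = a_0 = -121/30. Peel one level at a time: if S = 1 + c*τ/S' with S'(0) = 1, then c is the τ-coefficient of S and S' = c*τ/(S - 1).
S_1 = c0/f = 1 + (-104/9)*τ + (12841/324)*τ^2 + ...; c1 = -104/9.
S_2 = c1*τ/(S_1 - 1) = 1 + (12841/3744)*τ + (130689841/14017536)*τ^2 + ...; c2 = 12841/3744.
S_3 = c2*τ/(S_2 - 1) = 1 + (-130689841/48076704)*τ + ...; c3 = -130689841/48076704.


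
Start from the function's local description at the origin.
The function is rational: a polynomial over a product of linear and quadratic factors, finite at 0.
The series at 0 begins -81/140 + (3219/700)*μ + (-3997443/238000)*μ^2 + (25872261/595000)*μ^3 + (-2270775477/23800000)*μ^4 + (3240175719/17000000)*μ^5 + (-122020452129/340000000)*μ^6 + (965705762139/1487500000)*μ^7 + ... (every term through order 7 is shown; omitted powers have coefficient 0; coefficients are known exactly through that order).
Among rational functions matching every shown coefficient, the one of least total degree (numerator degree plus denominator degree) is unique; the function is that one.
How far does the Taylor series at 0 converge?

No rational of total degree below 5 reproduces all 8 coefficients; solving the [2/3] Pade equations on them gives f(μ) = (-19*μ**2/17 + 4*μ/3 - 9/28)/((μ + 2/3)**2*(μ + 5/4)), whose expansion matches every shown term.
Denominator factor (μ + 2/3)^2: pole of order 2 at -2/3, modulus 2/3.
Denominator factor (μ + 5/4): pole of order 1 at -5/4, modulus 5/4.
The radius of convergence is the smallest modulus among the singular points: 2/3.

The radius of convergence is 2/3.
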